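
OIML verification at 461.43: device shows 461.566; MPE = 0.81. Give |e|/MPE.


e = indication - reference = 461.566 - 461.43 = 0.1360
|e| = 0.1360
ratio = |e| / MPE = 0.1360 / 0.81
ratio = 0.1679

0.1679


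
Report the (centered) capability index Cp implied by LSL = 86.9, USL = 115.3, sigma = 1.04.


Cp = (USL - LSL) / (6 * sigma)
= (115.3 - 86.9) / (6 * 1.04)
= 28.4000 / 6.2400
= 4.5513

4.5513


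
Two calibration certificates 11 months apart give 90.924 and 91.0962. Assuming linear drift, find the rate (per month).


rate = (v2 - v1) / months
= (91.0962 - 90.924) / 11
= 0.1722 / 11
= 0.0157

0.0157


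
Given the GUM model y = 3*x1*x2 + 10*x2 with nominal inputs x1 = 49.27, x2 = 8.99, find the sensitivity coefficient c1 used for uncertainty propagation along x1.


y = 3*x1*x2 + 10*x2
dy/dx1 = 3*x2
Evaluate at x2 = 8.99: c1 = 3 * 8.99
c1 = 26.9700

26.9700


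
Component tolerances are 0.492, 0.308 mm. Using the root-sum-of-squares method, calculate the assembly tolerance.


RSS = sqrt(0.492^2 + 0.308^2)
= sqrt(0.336928)
= 0.5805

0.5805


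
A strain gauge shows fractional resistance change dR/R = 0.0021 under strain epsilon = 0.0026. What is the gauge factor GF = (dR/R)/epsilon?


GF = (dR/R) / epsilon
= 0.0021 / 0.0026
= 0.8077

0.8077


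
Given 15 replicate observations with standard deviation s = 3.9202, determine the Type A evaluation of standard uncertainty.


u_A = s / sqrt(n)
u_A = 3.9202 / sqrt(15)
u_A = 3.9202 / 3.8729833
u_A = 1.0122

1.0122


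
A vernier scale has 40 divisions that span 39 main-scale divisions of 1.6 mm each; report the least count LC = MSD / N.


LC = MSD / n_div
= 1.6 / 40
= 0.0400

0.0400


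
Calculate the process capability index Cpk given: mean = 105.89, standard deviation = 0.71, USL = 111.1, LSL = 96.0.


Cpu = (USL - mean) / (3*sigma) = (111.1 - 105.89) / (3*0.71) = 2.4460
Cpl = (mean - LSL) / (3*sigma) = (105.89 - 96.0) / (3*0.71) = 4.6432
Cpk = min(Cpu, Cpl) = 2.4460

2.4460


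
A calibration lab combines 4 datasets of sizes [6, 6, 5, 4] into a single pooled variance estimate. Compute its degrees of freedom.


nu = sum_i (n_i - 1)
nu = ((6 - 1) + (6 - 1) + (5 - 1) + (4 - 1))
nu = 5 + 5 + 4 + 3
nu = 17

17


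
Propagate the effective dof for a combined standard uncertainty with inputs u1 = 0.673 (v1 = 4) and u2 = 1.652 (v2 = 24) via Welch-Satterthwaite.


uc = sqrt(u1^2 + u2^2) = sqrt(0.673^2 + 1.652^2) = 1.7838254
v_eff = uc^4 / (u1^4/v1 + u2^4/v2)
= 1.7838254^4 / (0.673^4/4 + 1.652^4/24)
= 10.125334 / 0.36161986
v_eff = 27.9999

27.9999


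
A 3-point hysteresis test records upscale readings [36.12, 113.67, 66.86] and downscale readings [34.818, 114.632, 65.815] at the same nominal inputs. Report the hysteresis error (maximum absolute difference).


|36.12 - 34.818| = 1.3020
|113.67 - 114.632| = 0.9620
|66.86 - 65.815| = 1.0450
hysteresis = max(diffs) = 1.3020

1.3020


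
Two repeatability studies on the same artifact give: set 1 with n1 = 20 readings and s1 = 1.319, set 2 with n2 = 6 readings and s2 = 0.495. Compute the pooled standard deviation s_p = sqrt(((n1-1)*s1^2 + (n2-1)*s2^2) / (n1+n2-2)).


s_p = sqrt(((n1-1)*s1^2 + (n2-1)*s2^2) / (n1+n2-2))
numerator = (20-1)*1.319^2 + (6-1)*0.495^2 = 33.055459 + 1.225125 = 34.280584
denominator = 20 + 6 - 2 = 24
s_p^2 = 34.280584 / 24 = 1.4283577
s_p = sqrt(1.4283577) = 1.1951

1.1951


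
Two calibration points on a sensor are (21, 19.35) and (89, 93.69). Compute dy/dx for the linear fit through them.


slope = (y2 - y1) / (x2 - x1)
= (93.69 - 19.35) / (89 - 21)
= 74.3400 / 68
= 1.0932

1.0932


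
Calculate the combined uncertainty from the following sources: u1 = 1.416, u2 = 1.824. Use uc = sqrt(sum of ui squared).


uc = sqrt(1.416^2 + 1.824^2)
uc = sqrt(5.332032)
uc = 2.3091

2.3091


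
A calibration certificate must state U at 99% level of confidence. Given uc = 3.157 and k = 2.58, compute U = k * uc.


U = k * uc
U = 2.58 * 3.157
U = 8.1451

8.1451


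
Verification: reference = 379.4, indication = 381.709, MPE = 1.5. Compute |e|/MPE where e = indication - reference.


e = indication - reference = 381.709 - 379.4 = 2.3090
|e| = 2.3090
ratio = |e| / MPE = 2.3090 / 1.5
ratio = 1.5393

1.5393


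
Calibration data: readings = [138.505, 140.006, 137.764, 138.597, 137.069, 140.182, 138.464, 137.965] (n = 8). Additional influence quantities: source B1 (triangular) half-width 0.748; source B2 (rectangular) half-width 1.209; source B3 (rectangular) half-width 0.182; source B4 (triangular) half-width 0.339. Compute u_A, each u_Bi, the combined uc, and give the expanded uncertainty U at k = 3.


mean = (138.505 + 140.006 + 137.764 + 138.597 + 137.069 + 140.182 + 138.464 + 137.965) / 8 = 138.569
s = sqrt(sum((x - mean)^2)/(n-1)) = 1.0653962
u_A = s / sqrt(n) = 1.0653962 / sqrt(8) = 0.37667444
u_B1 = 0.748 / sqrt(6) = 0.30536972
u_B2 = 1.209 / sqrt(3) = 0.69801648
u_B3 = 0.182 / sqrt(3) = 0.10507775
u_B4 = 0.339 / sqrt(6) = 0.13839617
uc = sqrt(0.37667444^2 + 0.30536972^2 + 0.69801648^2 + 0.10507775^2 + 0.13839617^2) = 0.86749994
U = k * uc = 3 * 0.86749994
U = 2.6025

2.6025


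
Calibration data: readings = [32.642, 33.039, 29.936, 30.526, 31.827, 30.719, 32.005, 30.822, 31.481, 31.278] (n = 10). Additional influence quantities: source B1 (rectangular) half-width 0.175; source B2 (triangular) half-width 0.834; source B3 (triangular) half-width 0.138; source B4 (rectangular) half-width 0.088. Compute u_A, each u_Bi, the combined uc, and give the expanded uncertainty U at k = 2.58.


mean = (32.642 + 33.039 + 29.936 + 30.526 + 31.827 + 30.719 + 32.005 + 30.822 + 31.481 + 31.278) / 10 = 31.4275
s = sqrt(sum((x - mean)^2)/(n-1)) = 0.97160454
u_A = s / sqrt(n) = 0.97160454 / sqrt(10) = 0.30724833
u_B1 = 0.175 / sqrt(3) = 0.1010363
u_B2 = 0.834 / sqrt(6) = 0.34047907
u_B3 = 0.138 / sqrt(6) = 0.056338264
u_B4 = 0.088 / sqrt(3) = 0.050806824
uc = sqrt(0.30724833^2 + 0.1010363^2 + 0.34047907^2 + 0.056338264^2 + 0.050806824^2) = 0.47570075
U = k * uc = 2.58 * 0.47570075
U = 1.2273

1.2273


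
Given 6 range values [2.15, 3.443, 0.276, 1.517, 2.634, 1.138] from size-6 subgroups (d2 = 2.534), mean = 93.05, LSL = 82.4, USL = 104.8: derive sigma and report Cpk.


R_bar = (2.15 + 3.443 + 0.276 + 1.517 + 2.634 + 1.138) / 6 = 1.8596667
sigma = R_bar / d2 = 1.8596667 / 2.534 = 0.73388583
Cp = (USL - LSL)/(6*sigma) = (104.8 - 82.4)/(6*0.73388583) = 5.0871
Cpu = (104.8 - 93.05)/(3*0.73388583) = 5.3369
Cpl = (93.05 - 82.4)/(3*0.73388583) = 4.8373
Cpk = min(Cpu, Cpl) = 4.8373

4.8373


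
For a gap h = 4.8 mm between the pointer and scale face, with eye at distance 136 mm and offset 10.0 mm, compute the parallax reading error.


error = h * offset / d
= 4.8 * 10.0 / 136
= 0.3529

0.3529


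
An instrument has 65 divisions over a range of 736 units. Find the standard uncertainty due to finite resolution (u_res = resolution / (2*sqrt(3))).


resolution = range / divisions
resolution = 736 / 65 = 11.323077
u_res = resolution / (2*sqrt(3))
u_res = 11.323077 / 3.4641016
u_res = 3.2687

3.2687


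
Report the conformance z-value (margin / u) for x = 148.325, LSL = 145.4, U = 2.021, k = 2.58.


u = U / k = 2.021 / 2.58 = 0.78333333
margin = |LSL - x| = |145.4 - 148.325| = 2.925
z = margin / u = 2.925 / 0.78333333
z = 3.7340

3.7340


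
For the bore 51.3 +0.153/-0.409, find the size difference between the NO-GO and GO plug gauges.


GO = nominal - lower_tol (smallest hole = maximum material condition)
GO = 51.3 - 0.409 = 50.891
NO-GO = nominal + upper_tol (largest hole = least material condition)
NO-GO = 51.3 + 0.153 = 51.453
spread = NO-GO - GO = 51.453 - 50.891 = 0.5620

0.5620


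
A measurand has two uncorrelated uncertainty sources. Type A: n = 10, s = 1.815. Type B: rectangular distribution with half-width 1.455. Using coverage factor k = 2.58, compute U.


u_A = s / sqrt(n) = 1.815 / sqrt(10) = 0.5739534
u_B = half_width / sqrt(3) = 1.455 / sqrt(3) = 0.84004464
uc = sqrt(u_A^2 + u_B^2) = sqrt(0.5739534^2 + 0.84004464^2) = 1.0173974
U = k * uc = 2.58 * 1.0173974
U = 2.6249

2.6249


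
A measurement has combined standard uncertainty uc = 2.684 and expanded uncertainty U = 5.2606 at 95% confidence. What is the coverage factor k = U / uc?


k = U / uc
k = 5.2606 / 2.684
k = 1.96

1.96


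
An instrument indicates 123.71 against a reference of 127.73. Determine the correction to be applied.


Correction = standard - reading
= 127.73 - 123.71
= 4.0200

4.0200


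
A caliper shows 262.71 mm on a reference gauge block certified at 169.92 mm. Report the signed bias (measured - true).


Systematic error = measured - true
= 262.71 - 169.92
= 92.7900

92.7900


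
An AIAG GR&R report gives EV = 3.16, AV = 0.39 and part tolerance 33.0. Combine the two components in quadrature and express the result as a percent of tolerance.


GRR = sqrt(EV^2 + AV^2) = sqrt(3.16^2 + 0.39^2) = 3.1839755
%GRR = GRR / tol * 100 = 3.1839755 / 33.0 * 100
%GRR = 9.6484

9.6484


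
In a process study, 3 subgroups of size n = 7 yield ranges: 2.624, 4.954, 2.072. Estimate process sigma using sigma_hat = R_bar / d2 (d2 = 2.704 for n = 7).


R_bar = (2.624 + 4.954 + 2.072) / 3
R_bar = 9.65 / 3 = 3.2166667
sigma_hat = R_bar / d2 = 3.2166667 / 2.704 = 1.1896

1.1896


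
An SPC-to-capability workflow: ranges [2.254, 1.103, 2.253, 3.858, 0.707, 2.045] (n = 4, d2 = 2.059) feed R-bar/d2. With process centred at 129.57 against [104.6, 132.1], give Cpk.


R_bar = (2.254 + 1.103 + 2.253 + 3.858 + 0.707 + 2.045) / 6 = 2.0366667
sigma = R_bar / d2 = 2.0366667 / 2.059 = 0.98915333
Cp = (USL - LSL)/(6*sigma) = (132.1 - 104.6)/(6*0.98915333) = 4.6336
Cpu = (132.1 - 129.57)/(3*0.98915333) = 0.8526
Cpl = (129.57 - 104.6)/(3*0.98915333) = 8.4146
Cpk = min(Cpu, Cpl) = 0.8526

0.8526


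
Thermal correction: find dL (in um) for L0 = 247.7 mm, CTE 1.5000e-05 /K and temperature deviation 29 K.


dL = L * alpha * dT
= 247.7 * 1.5000e-05 * 29
= 0.1077495 mm
dL_um = 0.1077495 * 1000 = 107.7495 um

107.7495


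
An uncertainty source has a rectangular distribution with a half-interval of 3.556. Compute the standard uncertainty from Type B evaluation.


u_B = half_width / sqrt(3)
u_B = 3.556 / 1.7320508
u_B = 2.0531

2.0531


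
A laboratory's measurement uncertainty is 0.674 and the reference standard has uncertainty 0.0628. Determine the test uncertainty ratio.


TUR = u_lab / u_ref
= 0.674 / 0.0628
= 10.7325

10.7325


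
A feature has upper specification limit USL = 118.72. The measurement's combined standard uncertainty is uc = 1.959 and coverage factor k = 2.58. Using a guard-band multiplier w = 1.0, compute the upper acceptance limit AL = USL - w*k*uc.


U = k * uc = 2.58 * 1.959 = 5.05422
guard band g = w * U = 1.0 * 5.05422 = 5.05422
AL = USL - g = 118.72 - 5.05422
AL = 113.6658

113.6658


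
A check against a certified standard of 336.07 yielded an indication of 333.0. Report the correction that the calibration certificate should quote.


Correction = standard - reading
= 336.07 - 333.0
= 3.0700

3.0700


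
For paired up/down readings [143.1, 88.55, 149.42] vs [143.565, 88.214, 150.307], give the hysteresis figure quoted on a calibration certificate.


|143.1 - 143.565| = 0.4650
|88.55 - 88.214| = 0.3360
|149.42 - 150.307| = 0.8870
hysteresis = max(diffs) = 0.8870

0.8870


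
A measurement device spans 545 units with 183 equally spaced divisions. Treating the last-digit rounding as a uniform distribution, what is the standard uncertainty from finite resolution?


resolution = range / divisions
resolution = 545 / 183 = 2.9781421
u_res = resolution / (2*sqrt(3))
u_res = 2.9781421 / 3.4641016
u_res = 0.8597

0.8597


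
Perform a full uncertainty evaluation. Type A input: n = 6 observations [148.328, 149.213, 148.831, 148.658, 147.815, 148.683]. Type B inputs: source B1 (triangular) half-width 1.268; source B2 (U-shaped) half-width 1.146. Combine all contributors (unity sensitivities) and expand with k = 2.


mean = (148.328 + 149.213 + 148.831 + 148.658 + 147.815 + 148.683) / 6 = 148.588
s = sqrt(sum((x - mean)^2)/(n-1)) = 0.47512693
u_A = s / sqrt(n) = 0.47512693 / sqrt(6) = 0.19396976
u_B1 = 1.268 / sqrt(6) = 0.51765883
u_B2 = 1.146 / sqrt(2) = 0.81034437
uc = sqrt(0.19396976^2 + 0.51765883^2 + 0.81034437^2) = 0.98094492
U = k * uc = 2 * 0.98094492
U = 1.9619

1.9619


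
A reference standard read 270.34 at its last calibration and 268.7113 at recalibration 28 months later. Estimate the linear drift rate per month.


rate = (v2 - v1) / months
= (268.7113 - 270.34) / 28
= -1.6287 / 28
= -0.0582

-0.0582


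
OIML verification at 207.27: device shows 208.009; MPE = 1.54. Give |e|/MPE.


e = indication - reference = 208.009 - 207.27 = 0.7390
|e| = 0.7390
ratio = |e| / MPE = 0.7390 / 1.54
ratio = 0.4799

0.4799


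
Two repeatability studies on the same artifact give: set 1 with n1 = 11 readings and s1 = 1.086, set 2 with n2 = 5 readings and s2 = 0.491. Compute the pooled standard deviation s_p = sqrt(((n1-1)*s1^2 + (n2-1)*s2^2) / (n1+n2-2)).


s_p = sqrt(((n1-1)*s1^2 + (n2-1)*s2^2) / (n1+n2-2))
numerator = (11-1)*1.086^2 + (5-1)*0.491^2 = 11.79396 + 0.964324 = 12.758284
denominator = 11 + 5 - 2 = 14
s_p^2 = 12.758284 / 14 = 0.911306
s_p = sqrt(0.911306) = 0.9546

0.9546


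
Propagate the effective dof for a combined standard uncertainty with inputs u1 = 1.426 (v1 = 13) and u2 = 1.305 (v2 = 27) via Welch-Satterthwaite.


uc = sqrt(u1^2 + u2^2) = sqrt(1.426^2 + 1.305^2) = 1.9330031
v_eff = uc^4 / (u1^4/v1 + u2^4/v2)
= 1.9330031^4 / (1.426^4/13 + 1.305^4/27)
= 13.96144 / 0.42549712
v_eff = 32.8121

32.8121


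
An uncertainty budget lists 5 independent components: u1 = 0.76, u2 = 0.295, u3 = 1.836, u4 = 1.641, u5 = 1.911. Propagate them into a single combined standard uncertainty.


uc = sqrt(0.76^2 + 0.295^2 + 1.836^2 + 1.641^2 + 1.911^2)
uc = sqrt(10.380323)
uc = 3.2219

3.2219


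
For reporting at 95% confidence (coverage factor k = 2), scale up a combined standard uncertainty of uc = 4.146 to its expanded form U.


U = k * uc
U = 2 * 4.146
U = 8.2920

8.2920


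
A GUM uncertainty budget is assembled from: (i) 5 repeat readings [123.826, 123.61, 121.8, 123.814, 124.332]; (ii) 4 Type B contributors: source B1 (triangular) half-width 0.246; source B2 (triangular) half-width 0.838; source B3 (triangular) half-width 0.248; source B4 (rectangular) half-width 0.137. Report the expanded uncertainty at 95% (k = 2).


mean = (123.826 + 123.61 + 121.8 + 123.814 + 124.332) / 5 = 123.4764
s = sqrt(sum((x - mean)^2)/(n-1)) = 0.97421907
u_A = s / sqrt(n) = 0.97421907 / sqrt(5) = 0.43568401
u_B1 = 0.246 / sqrt(6) = 0.10042908
u_B2 = 0.838 / sqrt(6) = 0.34211207
u_B3 = 0.248 / sqrt(6) = 0.10124558
u_B4 = 0.137 / sqrt(3) = 0.079096987
uc = sqrt(0.43568401^2 + 0.10042908^2 + 0.34211207^2 + 0.10124558^2 + 0.079096987^2) = 0.57745496
U = k * uc = 2 * 0.57745496
U = 1.1549

1.1549


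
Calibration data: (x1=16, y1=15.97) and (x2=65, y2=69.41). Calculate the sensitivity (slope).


slope = (y2 - y1) / (x2 - x1)
= (69.41 - 15.97) / (65 - 16)
= 53.4400 / 49
= 1.0906

1.0906


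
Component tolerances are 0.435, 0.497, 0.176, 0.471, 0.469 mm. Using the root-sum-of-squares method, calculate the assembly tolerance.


RSS = sqrt(0.435^2 + 0.497^2 + 0.176^2 + 0.471^2 + 0.469^2)
= sqrt(0.909012)
= 0.9534

0.9534


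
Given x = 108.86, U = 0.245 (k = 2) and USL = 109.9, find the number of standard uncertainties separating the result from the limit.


u = U / k = 0.245 / 2 = 0.1225
margin = |USL - x| = |109.9 - 108.86| = 1.04
z = margin / u = 1.04 / 0.1225
z = 8.4898

8.4898


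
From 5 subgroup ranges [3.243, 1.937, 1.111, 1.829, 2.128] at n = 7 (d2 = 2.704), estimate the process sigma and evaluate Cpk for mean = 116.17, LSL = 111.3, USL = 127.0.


R_bar = (3.243 + 1.937 + 1.111 + 1.829 + 2.128) / 5 = 2.0496
sigma = R_bar / d2 = 2.0496 / 2.704 = 0.75798817
Cp = (USL - LSL)/(6*sigma) = (127.0 - 111.3)/(6*0.75798817) = 3.4521
Cpu = (127.0 - 116.17)/(3*0.75798817) = 4.7626
Cpl = (116.17 - 111.3)/(3*0.75798817) = 2.1416
Cpk = min(Cpu, Cpl) = 2.1416

2.1416


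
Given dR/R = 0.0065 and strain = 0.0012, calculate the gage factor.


GF = (dR/R) / epsilon
= 0.0065 / 0.0012
= 5.4167

5.4167


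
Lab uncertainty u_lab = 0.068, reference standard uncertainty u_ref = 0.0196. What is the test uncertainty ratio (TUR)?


TUR = u_lab / u_ref
= 0.068 / 0.0196
= 3.4694

3.4694


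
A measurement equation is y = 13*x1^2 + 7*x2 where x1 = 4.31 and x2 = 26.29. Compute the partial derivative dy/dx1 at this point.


y = 13*x1^2 + 7*x2
dy/dx1 = 2*13*x1
Evaluate at x1 = 4.31: c1 = 26 * 4.31
c1 = 112.0600

112.0600


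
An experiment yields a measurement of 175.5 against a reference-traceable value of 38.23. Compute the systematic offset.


Systematic error = measured - true
= 175.5 - 38.23
= 137.2700

137.2700


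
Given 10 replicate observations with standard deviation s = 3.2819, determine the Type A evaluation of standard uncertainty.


u_A = s / sqrt(n)
u_A = 3.2819 / sqrt(10)
u_A = 3.2819 / 3.1622777
u_A = 1.0378

1.0378


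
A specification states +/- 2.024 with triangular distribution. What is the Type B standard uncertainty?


u_B = half_width / sqrt(6)
u_B = 2.024 / 2.4494897
u_B = 0.8263

0.8263


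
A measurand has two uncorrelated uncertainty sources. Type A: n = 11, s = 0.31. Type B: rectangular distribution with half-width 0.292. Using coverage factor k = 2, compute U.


u_A = s / sqrt(n) = 0.31 / sqrt(11) = 0.093468517
u_B = half_width / sqrt(3) = 0.292 / sqrt(3) = 0.16858628
uc = sqrt(u_A^2 + u_B^2) = sqrt(0.093468517^2 + 0.16858628^2) = 0.19276332
U = k * uc = 2 * 0.19276332
U = 0.3855

0.3855


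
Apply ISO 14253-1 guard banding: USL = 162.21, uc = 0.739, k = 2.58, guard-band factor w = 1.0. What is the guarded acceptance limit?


U = k * uc = 2.58 * 0.739 = 1.90662
guard band g = w * U = 1.0 * 1.90662 = 1.90662
AL = USL - g = 162.21 - 1.90662
AL = 160.3034

160.3034


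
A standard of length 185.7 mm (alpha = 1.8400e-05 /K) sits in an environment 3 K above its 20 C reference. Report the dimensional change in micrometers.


dL = L * alpha * dT
= 185.7 * 1.8400e-05 * 3
= 0.0102506 mm
dL_um = 0.0102506 * 1000 = 10.2506 um

10.2506


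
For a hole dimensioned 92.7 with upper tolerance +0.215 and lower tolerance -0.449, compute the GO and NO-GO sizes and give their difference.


GO = nominal - lower_tol (smallest hole = maximum material condition)
GO = 92.7 - 0.449 = 92.251
NO-GO = nominal + upper_tol (largest hole = least material condition)
NO-GO = 92.7 + 0.215 = 92.915
spread = NO-GO - GO = 92.915 - 92.251 = 0.6640

0.6640


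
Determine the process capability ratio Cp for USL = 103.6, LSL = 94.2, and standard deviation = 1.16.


Cp = (USL - LSL) / (6 * sigma)
= (103.6 - 94.2) / (6 * 1.16)
= 9.4000 / 6.9600
= 1.3506

1.3506


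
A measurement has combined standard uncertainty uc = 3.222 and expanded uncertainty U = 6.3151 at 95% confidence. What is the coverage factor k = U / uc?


k = U / uc
k = 6.3151 / 3.222
k = 1.96

1.96


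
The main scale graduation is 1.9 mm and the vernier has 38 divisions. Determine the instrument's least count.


LC = MSD / n_div
= 1.9 / 38
= 0.0500

0.0500


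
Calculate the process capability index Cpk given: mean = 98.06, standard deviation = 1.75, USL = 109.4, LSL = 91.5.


Cpu = (USL - mean) / (3*sigma) = (109.4 - 98.06) / (3*1.75) = 2.1600
Cpl = (mean - LSL) / (3*sigma) = (98.06 - 91.5) / (3*1.75) = 1.2495
Cpk = min(Cpu, Cpl) = 1.2495

1.2495


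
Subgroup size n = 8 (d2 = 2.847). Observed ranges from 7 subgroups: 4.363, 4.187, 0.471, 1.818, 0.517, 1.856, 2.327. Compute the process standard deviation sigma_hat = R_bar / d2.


R_bar = (4.363 + 4.187 + 0.471 + 1.818 + 0.517 + 1.856 + 2.327) / 7
R_bar = 15.539 / 7 = 2.2198571
sigma_hat = R_bar / d2 = 2.2198571 / 2.847 = 0.7797

0.7797


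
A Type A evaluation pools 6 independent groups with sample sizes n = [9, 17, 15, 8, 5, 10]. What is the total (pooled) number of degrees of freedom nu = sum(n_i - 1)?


nu = sum_i (n_i - 1)
nu = ((9 - 1) + (17 - 1) + (15 - 1) + (8 - 1) + (5 - 1) + (10 - 1))
nu = 8 + 16 + 14 + 7 + 4 + 9
nu = 58

58


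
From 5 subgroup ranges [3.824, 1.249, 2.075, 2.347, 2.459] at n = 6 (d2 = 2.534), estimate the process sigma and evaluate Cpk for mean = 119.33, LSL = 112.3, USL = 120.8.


R_bar = (3.824 + 1.249 + 2.075 + 2.347 + 2.459) / 5 = 2.3908
sigma = R_bar / d2 = 2.3908 / 2.534 = 0.94348856
Cp = (USL - LSL)/(6*sigma) = (120.8 - 112.3)/(6*0.94348856) = 1.5015
Cpu = (120.8 - 119.33)/(3*0.94348856) = 0.5193
Cpl = (119.33 - 112.3)/(3*0.94348856) = 2.4837
Cpk = min(Cpu, Cpl) = 0.5193

0.5193


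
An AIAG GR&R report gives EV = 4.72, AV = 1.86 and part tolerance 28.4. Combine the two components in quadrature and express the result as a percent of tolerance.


GRR = sqrt(EV^2 + AV^2) = sqrt(4.72^2 + 1.86^2) = 5.0732632
%GRR = GRR / tol * 100 = 5.0732632 / 28.4 * 100
%GRR = 17.8636

17.8636


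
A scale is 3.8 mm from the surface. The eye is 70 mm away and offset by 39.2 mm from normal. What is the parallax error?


error = h * offset / d
= 3.8 * 39.2 / 70
= 2.1280

2.1280


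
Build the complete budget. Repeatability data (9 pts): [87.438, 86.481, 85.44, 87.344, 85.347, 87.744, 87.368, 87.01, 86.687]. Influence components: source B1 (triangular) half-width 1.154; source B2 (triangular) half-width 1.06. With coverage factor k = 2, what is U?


mean = (87.438 + 86.481 + 85.44 + 87.344 + 85.347 + 87.744 + 87.368 + 87.01 + 86.687) / 9 = 86.76211111
s = sqrt(sum((x - mean)^2)/(n-1)) = 0.86770235
u_A = s / sqrt(n) = 0.86770235 / sqrt(9) = 0.28923412
u_B1 = 1.154 / sqrt(6) = 0.47111853
u_B2 = 1.06 / sqrt(6) = 0.43274319
uc = sqrt(0.28923412^2 + 0.47111853^2 + 0.43274319^2) = 0.70205108
U = k * uc = 2 * 0.70205108
U = 1.4041

1.4041


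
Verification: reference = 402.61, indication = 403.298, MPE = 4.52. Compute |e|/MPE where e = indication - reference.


e = indication - reference = 403.298 - 402.61 = 0.6880
|e| = 0.6880
ratio = |e| / MPE = 0.6880 / 4.52
ratio = 0.1522

0.1522


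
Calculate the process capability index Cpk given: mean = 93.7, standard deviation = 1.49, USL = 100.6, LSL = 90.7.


Cpu = (USL - mean) / (3*sigma) = (100.6 - 93.7) / (3*1.49) = 1.5436
Cpl = (mean - LSL) / (3*sigma) = (93.7 - 90.7) / (3*1.49) = 0.6711
Cpk = min(Cpu, Cpl) = 0.6711

0.6711


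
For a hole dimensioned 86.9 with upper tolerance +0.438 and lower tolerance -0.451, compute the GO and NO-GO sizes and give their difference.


GO = nominal - lower_tol (smallest hole = maximum material condition)
GO = 86.9 - 0.451 = 86.449
NO-GO = nominal + upper_tol (largest hole = least material condition)
NO-GO = 86.9 + 0.438 = 87.338
spread = NO-GO - GO = 87.338 - 86.449 = 0.8890

0.8890


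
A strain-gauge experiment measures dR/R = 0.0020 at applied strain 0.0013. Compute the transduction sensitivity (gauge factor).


GF = (dR/R) / epsilon
= 0.0020 / 0.0013
= 1.5385

1.5385


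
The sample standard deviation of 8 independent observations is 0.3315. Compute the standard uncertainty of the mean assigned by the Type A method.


u_A = s / sqrt(n)
u_A = 0.3315 / sqrt(8)
u_A = 0.3315 / 2.8284271
u_A = 0.1172

0.1172


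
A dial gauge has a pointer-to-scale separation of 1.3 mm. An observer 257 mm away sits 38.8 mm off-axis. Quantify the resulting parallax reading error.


error = h * offset / d
= 1.3 * 38.8 / 257
= 0.1963

0.1963


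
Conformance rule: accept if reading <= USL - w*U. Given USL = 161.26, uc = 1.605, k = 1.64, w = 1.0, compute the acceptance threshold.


U = k * uc = 1.64 * 1.605 = 2.6322
guard band g = w * U = 1.0 * 2.6322 = 2.6322
AL = USL - g = 161.26 - 2.6322
AL = 158.6278

158.6278


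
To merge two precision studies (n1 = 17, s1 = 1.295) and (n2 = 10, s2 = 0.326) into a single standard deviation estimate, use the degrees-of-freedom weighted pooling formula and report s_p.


s_p = sqrt(((n1-1)*s1^2 + (n2-1)*s2^2) / (n1+n2-2))
numerator = (17-1)*1.295^2 + (10-1)*0.326^2 = 26.8324 + 0.956484 = 27.788884
denominator = 17 + 10 - 2 = 25
s_p^2 = 27.788884 / 25 = 1.1115554
s_p = sqrt(1.1115554) = 1.0543

1.0543


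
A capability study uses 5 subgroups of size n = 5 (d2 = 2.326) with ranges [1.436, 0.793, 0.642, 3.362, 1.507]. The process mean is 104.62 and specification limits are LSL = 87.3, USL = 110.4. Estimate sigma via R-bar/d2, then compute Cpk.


R_bar = (1.436 + 0.793 + 0.642 + 3.362 + 1.507) / 5 = 1.548
sigma = R_bar / d2 = 1.548 / 2.326 = 0.66552021
Cp = (USL - LSL)/(6*sigma) = (110.4 - 87.3)/(6*0.66552021) = 5.7849
Cpu = (110.4 - 104.62)/(3*0.66552021) = 2.8950
Cpl = (104.62 - 87.3)/(3*0.66552021) = 8.6749
Cpk = min(Cpu, Cpl) = 2.8950

2.8950


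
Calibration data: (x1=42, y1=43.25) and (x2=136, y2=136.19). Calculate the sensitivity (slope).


slope = (y2 - y1) / (x2 - x1)
= (136.19 - 43.25) / (136 - 42)
= 92.9400 / 94
= 0.9887

0.9887


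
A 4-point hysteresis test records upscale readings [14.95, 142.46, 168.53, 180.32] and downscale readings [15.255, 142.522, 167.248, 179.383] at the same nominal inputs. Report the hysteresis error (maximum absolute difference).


|14.95 - 15.255| = 0.3050
|142.46 - 142.522| = 0.0620
|168.53 - 167.248| = 1.2820
|180.32 - 179.383| = 0.9370
hysteresis = max(diffs) = 1.2820

1.2820


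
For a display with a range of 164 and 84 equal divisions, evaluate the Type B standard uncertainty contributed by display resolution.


resolution = range / divisions
resolution = 164 / 84 = 1.952381
u_res = resolution / (2*sqrt(3))
u_res = 1.952381 / 3.4641016
u_res = 0.5636

0.5636


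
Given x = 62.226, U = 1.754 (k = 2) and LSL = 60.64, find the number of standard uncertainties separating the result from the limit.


u = U / k = 1.754 / 2 = 0.877
margin = |LSL - x| = |60.64 - 62.226| = 1.586
z = margin / u = 1.586 / 0.877
z = 1.8084

1.8084


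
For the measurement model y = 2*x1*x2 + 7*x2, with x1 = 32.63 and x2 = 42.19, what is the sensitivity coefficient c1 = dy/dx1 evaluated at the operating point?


y = 2*x1*x2 + 7*x2
dy/dx1 = 2*x2
Evaluate at x2 = 42.19: c1 = 2 * 42.19
c1 = 84.3800

84.3800


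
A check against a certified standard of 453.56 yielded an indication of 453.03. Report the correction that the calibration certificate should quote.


Correction = standard - reading
= 453.56 - 453.03
= 0.5300

0.5300


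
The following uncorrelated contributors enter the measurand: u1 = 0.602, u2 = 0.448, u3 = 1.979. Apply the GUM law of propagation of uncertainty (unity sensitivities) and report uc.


uc = sqrt(0.602^2 + 0.448^2 + 1.979^2)
uc = sqrt(4.479549)
uc = 2.1165

2.1165


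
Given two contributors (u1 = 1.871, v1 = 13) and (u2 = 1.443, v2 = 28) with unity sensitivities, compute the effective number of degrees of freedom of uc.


uc = sqrt(u1^2 + u2^2) = sqrt(1.871^2 + 1.443^2) = 2.362814
v_eff = uc^4 / (u1^4/v1 + u2^4/v2)
= 2.362814^4 / (1.871^4/13 + 1.443^4/28)
= 31.168661 / 1.0975015
v_eff = 28.3997

28.3997


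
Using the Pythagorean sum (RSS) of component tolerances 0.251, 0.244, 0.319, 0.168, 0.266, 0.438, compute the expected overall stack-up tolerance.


RSS = sqrt(0.251^2 + 0.244^2 + 0.319^2 + 0.168^2 + 0.266^2 + 0.438^2)
= sqrt(0.515122)
= 0.7177

0.7177


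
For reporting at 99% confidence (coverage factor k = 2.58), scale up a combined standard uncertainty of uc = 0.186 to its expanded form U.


U = k * uc
U = 2.58 * 0.186
U = 0.4799

0.4799


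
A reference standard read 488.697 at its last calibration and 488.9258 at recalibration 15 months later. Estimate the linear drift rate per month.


rate = (v2 - v1) / months
= (488.9258 - 488.697) / 15
= 0.2288 / 15
= 0.0153

0.0153


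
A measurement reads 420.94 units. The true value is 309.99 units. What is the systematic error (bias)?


Systematic error = measured - true
= 420.94 - 309.99
= 110.9500

110.9500


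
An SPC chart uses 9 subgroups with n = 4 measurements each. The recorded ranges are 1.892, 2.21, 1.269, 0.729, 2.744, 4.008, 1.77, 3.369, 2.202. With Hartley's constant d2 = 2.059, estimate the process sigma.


R_bar = (1.892 + 2.21 + 1.269 + 0.729 + 2.744 + 4.008 + 1.77 + 3.369 + 2.202) / 9
R_bar = 20.193 / 9 = 2.2436667
sigma_hat = R_bar / d2 = 2.2436667 / 2.059 = 1.0897

1.0897


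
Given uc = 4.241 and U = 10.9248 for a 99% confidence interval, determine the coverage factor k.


k = U / uc
k = 10.9248 / 4.241
k = 2.576

2.576


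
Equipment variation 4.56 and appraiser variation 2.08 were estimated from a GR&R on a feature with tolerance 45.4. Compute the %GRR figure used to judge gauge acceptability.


GRR = sqrt(EV^2 + AV^2) = sqrt(4.56^2 + 2.08^2) = 5.0119856
%GRR = GRR / tol * 100 = 5.0119856 / 45.4 * 100
%GRR = 11.0396

11.0396


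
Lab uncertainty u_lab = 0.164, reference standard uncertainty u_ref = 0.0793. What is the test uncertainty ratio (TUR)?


TUR = u_lab / u_ref
= 0.164 / 0.0793
= 2.0681

2.0681


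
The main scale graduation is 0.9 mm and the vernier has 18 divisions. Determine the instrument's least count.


LC = MSD / n_div
= 0.9 / 18
= 0.0500

0.0500


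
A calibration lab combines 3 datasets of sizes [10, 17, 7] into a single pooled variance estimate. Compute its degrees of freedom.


nu = sum_i (n_i - 1)
nu = ((10 - 1) + (17 - 1) + (7 - 1))
nu = 9 + 16 + 6
nu = 31

31


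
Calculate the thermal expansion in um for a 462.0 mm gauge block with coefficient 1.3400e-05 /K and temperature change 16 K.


dL = L * alpha * dT
= 462.0 * 1.3400e-05 * 16
= 0.0990528 mm
dL_um = 0.0990528 * 1000 = 99.0528 um

99.0528


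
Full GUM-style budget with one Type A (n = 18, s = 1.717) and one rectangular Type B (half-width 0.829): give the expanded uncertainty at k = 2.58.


u_A = s / sqrt(n) = 1.717 / sqrt(18) = 0.40470078
u_B = half_width / sqrt(3) = 0.829 / sqrt(3) = 0.47862337
uc = sqrt(u_A^2 + u_B^2) = sqrt(0.40470078^2 + 0.47862337^2) = 0.62678788
U = k * uc = 2.58 * 0.62678788
U = 1.6171

1.6171


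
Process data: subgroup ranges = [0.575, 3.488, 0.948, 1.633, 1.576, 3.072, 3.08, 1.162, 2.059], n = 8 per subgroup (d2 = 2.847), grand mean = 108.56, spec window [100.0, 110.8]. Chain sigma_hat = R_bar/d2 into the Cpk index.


R_bar = (0.575 + 3.488 + 0.948 + 1.633 + 1.576 + 3.072 + 3.08 + 1.162 + 2.059) / 9 = 1.9547778
sigma = R_bar / d2 = 1.9547778 / 2.847 = 0.68660969
Cp = (USL - LSL)/(6*sigma) = (110.8 - 100.0)/(6*0.68660969) = 2.6216
Cpu = (110.8 - 108.56)/(3*0.68660969) = 1.0875
Cpl = (108.56 - 100.0)/(3*0.68660969) = 4.1557
Cpk = min(Cpu, Cpl) = 1.0875

1.0875


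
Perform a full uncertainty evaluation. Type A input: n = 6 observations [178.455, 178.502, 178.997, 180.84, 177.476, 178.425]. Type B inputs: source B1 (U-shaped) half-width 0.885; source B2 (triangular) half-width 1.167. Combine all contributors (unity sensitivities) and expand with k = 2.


mean = (178.455 + 178.502 + 178.997 + 180.84 + 177.476 + 178.425) / 6 = 178.7825
s = sqrt(sum((x - mean)^2)/(n-1)) = 1.1224973
u_A = s / sqrt(n) = 1.1224973 / sqrt(6) = 0.4582576
u_B1 = 0.885 / sqrt(2) = 0.6257895
u_B2 = 1.167 / sqrt(6) = 0.47642575
uc = sqrt(0.4582576^2 + 0.6257895^2 + 0.47642575^2) = 0.9102714
U = k * uc = 2 * 0.9102714
U = 1.8205

1.8205


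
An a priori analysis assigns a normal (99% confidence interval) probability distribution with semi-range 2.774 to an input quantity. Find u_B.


u_B = half_width / 2.576
u_B = 2.774 / 2.576
u_B = 1.0769

1.0769


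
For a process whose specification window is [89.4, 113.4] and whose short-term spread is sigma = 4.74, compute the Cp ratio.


Cp = (USL - LSL) / (6 * sigma)
= (113.4 - 89.4) / (6 * 4.74)
= 24.0000 / 28.4400
= 0.8439

0.8439


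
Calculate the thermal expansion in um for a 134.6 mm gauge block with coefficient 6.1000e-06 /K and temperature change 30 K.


dL = L * alpha * dT
= 134.6 * 6.1000e-06 * 30
= 0.0246318 mm
dL_um = 0.0246318 * 1000 = 24.6318 um

24.6318


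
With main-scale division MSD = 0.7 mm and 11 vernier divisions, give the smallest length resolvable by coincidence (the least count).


LC = MSD / n_div
= 0.7 / 11
= 0.0636

0.0636


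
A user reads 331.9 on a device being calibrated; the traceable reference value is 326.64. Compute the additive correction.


Correction = standard - reading
= 326.64 - 331.9
= -5.2600

-5.2600


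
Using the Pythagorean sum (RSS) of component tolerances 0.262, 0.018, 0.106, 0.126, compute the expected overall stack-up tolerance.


RSS = sqrt(0.262^2 + 0.018^2 + 0.106^2 + 0.126^2)
= sqrt(0.09608)
= 0.3100

0.3100


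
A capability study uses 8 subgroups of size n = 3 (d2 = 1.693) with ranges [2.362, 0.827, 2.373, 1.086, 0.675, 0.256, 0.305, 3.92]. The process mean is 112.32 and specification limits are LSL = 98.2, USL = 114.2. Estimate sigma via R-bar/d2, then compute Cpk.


R_bar = (2.362 + 0.827 + 2.373 + 1.086 + 0.675 + 0.256 + 0.305 + 3.92) / 8 = 1.4755
sigma = R_bar / d2 = 1.4755 / 1.693 = 0.87152983
Cp = (USL - LSL)/(6*sigma) = (114.2 - 98.2)/(6*0.87152983) = 3.0598
Cpu = (114.2 - 112.32)/(3*0.87152983) = 0.7190
Cpl = (112.32 - 98.2)/(3*0.87152983) = 5.4005
Cpk = min(Cpu, Cpl) = 0.7190

0.7190


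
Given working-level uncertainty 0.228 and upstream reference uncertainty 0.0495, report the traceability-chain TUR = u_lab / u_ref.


TUR = u_lab / u_ref
= 0.228 / 0.0495
= 4.6061

4.6061


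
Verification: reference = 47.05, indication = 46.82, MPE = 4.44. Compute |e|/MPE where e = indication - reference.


e = indication - reference = 46.82 - 47.05 = -0.2300
|e| = 0.2300
ratio = |e| / MPE = 0.2300 / 4.44
ratio = 0.0518

0.0518


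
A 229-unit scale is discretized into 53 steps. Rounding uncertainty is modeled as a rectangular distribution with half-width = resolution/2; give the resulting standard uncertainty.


resolution = range / divisions
resolution = 229 / 53 = 4.3207547
u_res = resolution / (2*sqrt(3))
u_res = 4.3207547 / 3.4641016
u_res = 1.2473

1.2473


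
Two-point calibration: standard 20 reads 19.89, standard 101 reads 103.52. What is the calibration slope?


slope = (y2 - y1) / (x2 - x1)
= (103.52 - 19.89) / (101 - 20)
= 83.6300 / 81
= 1.0325

1.0325


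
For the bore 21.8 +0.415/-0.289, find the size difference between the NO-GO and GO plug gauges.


GO = nominal - lower_tol (smallest hole = maximum material condition)
GO = 21.8 - 0.289 = 21.511
NO-GO = nominal + upper_tol (largest hole = least material condition)
NO-GO = 21.8 + 0.415 = 22.215
spread = NO-GO - GO = 22.215 - 21.511 = 0.7040

0.7040


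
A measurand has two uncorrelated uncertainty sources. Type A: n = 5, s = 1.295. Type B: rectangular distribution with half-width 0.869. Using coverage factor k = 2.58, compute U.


u_A = s / sqrt(n) = 1.295 / sqrt(5) = 0.57914161
u_B = half_width / sqrt(3) = 0.869 / sqrt(3) = 0.50171738
uc = sqrt(u_A^2 + u_B^2) = sqrt(0.57914161^2 + 0.50171738^2) = 0.76624104
U = k * uc = 2.58 * 0.76624104
U = 1.9769

1.9769


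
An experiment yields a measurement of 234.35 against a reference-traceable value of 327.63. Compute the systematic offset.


Systematic error = measured - true
= 234.35 - 327.63
= -93.2800

-93.2800


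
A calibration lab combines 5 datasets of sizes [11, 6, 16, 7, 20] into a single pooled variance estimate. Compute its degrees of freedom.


nu = sum_i (n_i - 1)
nu = ((11 - 1) + (6 - 1) + (16 - 1) + (7 - 1) + (20 - 1))
nu = 10 + 5 + 15 + 6 + 19
nu = 55

55


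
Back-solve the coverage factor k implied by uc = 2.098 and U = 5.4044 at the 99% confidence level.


k = U / uc
k = 5.4044 / 2.098
k = 2.576

2.576


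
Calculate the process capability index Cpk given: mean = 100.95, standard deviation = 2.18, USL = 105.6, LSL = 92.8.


Cpu = (USL - mean) / (3*sigma) = (105.6 - 100.95) / (3*2.18) = 0.7110
Cpl = (mean - LSL) / (3*sigma) = (100.95 - 92.8) / (3*2.18) = 1.2462
Cpk = min(Cpu, Cpl) = 0.7110

0.7110


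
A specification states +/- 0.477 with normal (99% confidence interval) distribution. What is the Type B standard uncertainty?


u_B = half_width / 2.576
u_B = 0.477 / 2.576
u_B = 0.1852

0.1852


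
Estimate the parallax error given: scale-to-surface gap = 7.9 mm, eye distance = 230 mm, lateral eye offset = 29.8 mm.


error = h * offset / d
= 7.9 * 29.8 / 230
= 1.0236

1.0236


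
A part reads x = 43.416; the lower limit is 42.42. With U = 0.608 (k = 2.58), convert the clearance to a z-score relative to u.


u = U / k = 0.608 / 2.58 = 0.23565891
margin = |LSL - x| = |42.42 - 43.416| = 0.996
z = margin / u = 0.996 / 0.23565891
z = 4.2264

4.2264


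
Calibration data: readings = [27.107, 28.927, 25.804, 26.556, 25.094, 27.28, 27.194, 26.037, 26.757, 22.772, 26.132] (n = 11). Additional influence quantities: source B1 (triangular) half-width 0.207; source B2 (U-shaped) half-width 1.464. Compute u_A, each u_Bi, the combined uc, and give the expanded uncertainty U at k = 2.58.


mean = (27.107 + 28.927 + 25.804 + 26.556 + 25.094 + 27.28 + 27.194 + 26.037 + 26.757 + 22.772 + 26.132) / 11 = 26.33272727
s = sqrt(sum((x - mean)^2)/(n-1)) = 1.5433485
u_A = s / sqrt(n) = 1.5433485 / sqrt(11) = 0.46533708
u_B1 = 0.207 / sqrt(6) = 0.084507396
u_B2 = 1.464 / sqrt(2) = 1.0352043
uc = sqrt(0.46533708^2 + 0.084507396^2 + 1.0352043^2) = 1.1381248
U = k * uc = 2.58 * 1.1381248
U = 2.9364

2.9364


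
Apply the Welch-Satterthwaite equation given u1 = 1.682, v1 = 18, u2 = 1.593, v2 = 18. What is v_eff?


uc = sqrt(u1^2 + u2^2) = sqrt(1.682^2 + 1.593^2) = 2.3166297
v_eff = uc^4 / (u1^4/v1 + u2^4/v2)
= 2.3166297^4 / (1.682^4/18 + 1.593^4/18)
= 28.802254 / 0.8024225
v_eff = 35.8941

35.8941


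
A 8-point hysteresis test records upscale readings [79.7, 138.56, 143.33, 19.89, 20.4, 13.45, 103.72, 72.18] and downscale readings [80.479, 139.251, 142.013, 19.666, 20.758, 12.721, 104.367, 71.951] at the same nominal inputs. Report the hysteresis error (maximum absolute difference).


|79.7 - 80.479| = 0.7790
|138.56 - 139.251| = 0.6910
|143.33 - 142.013| = 1.3170
|19.89 - 19.666| = 0.2240
|20.4 - 20.758| = 0.3580
|13.45 - 12.721| = 0.7290
|103.72 - 104.367| = 0.6470
|72.18 - 71.951| = 0.2290
hysteresis = max(diffs) = 1.3170

1.3170


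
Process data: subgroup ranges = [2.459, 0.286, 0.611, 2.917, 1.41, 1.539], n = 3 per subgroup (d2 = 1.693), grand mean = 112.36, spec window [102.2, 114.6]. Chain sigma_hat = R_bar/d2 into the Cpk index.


R_bar = (2.459 + 0.286 + 0.611 + 2.917 + 1.41 + 1.539) / 6 = 1.537
sigma = R_bar / d2 = 1.537 / 1.693 = 0.90785588
Cp = (USL - LSL)/(6*sigma) = (114.6 - 102.2)/(6*0.90785588) = 2.2764
Cpu = (114.6 - 112.36)/(3*0.90785588) = 0.8225
Cpl = (112.36 - 102.2)/(3*0.90785588) = 3.7304
Cpk = min(Cpu, Cpl) = 0.8225

0.8225


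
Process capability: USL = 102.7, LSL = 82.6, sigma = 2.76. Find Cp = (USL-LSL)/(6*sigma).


Cp = (USL - LSL) / (6 * sigma)
= (102.7 - 82.6) / (6 * 2.76)
= 20.1000 / 16.5600
= 1.2138

1.2138


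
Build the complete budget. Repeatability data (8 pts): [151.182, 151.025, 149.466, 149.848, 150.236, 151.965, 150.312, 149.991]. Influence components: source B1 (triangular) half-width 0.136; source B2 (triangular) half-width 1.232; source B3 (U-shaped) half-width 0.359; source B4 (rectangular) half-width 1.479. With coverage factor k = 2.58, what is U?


mean = (151.182 + 151.025 + 149.466 + 149.848 + 150.236 + 151.965 + 150.312 + 149.991) / 8 = 150.503125
s = sqrt(sum((x - mean)^2)/(n-1)) = 0.82334482
u_A = s / sqrt(n) = 0.82334482 / sqrt(8) = 0.29109635
u_B1 = 0.136 / sqrt(6) = 0.055521768
u_B2 = 1.232 / sqrt(6) = 0.50296189
u_B3 = 0.359 / sqrt(2) = 0.25385133
u_B4 = 1.479 / sqrt(3) = 0.85390105
uc = sqrt(0.29109635^2 + 0.055521768^2 + 0.50296189^2 + 0.25385133^2 + 0.85390105^2) = 1.0650718
U = k * uc = 2.58 * 1.0650718
U = 2.7479

2.7479


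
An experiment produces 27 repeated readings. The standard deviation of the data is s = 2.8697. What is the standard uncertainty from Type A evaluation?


u_A = s / sqrt(n)
u_A = 2.8697 / sqrt(27)
u_A = 2.8697 / 5.1961524
u_A = 0.5523

0.5523
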